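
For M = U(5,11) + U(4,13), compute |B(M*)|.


(M1+M2)* = M1* + M2*.
M1* = U(6,11), bases: C(11,6) = 462.
M2* = U(9,13), bases: C(13,9) = 715.
|B(M*)| = 462 * 715 = 330330.

330330


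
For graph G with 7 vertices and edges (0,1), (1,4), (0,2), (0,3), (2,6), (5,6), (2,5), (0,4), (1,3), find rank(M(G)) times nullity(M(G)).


r(M) = |V| - c = 7 - 1 = 6.
nullity = |E| - r(M) = 9 - 6 = 3.
Product = 6 * 3 = 18.

18


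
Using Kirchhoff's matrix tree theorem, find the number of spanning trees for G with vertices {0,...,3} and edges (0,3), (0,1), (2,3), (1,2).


By Kirchhoff's matrix tree theorem, the number of spanning trees equals
the determinant of any cofactor of the Laplacian matrix L.
G has 4 vertices and 4 edges.
Computing the (3 x 3) cofactor determinant gives 4.

4


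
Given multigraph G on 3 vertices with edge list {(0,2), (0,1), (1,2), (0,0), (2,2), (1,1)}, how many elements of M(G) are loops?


In a graphic matroid, a loop is a self-loop edge (u,u) with rank 0.
Examining all 6 edges for self-loops...
Self-loops found: (0,0), (2,2), (1,1)
Number of loops = 3.

3


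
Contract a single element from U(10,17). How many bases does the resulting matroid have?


Contracting e from U(10,17) gives U(9,16).
Bases of U(9,16) = C(16,9) = 16! / (9! * 7!) = 11440.

11440


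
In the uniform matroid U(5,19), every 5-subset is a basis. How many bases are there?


Bases of U(5,19) are all 5-element subsets of the 19-element ground set.
Number of bases = C(19,5).
C(19,5) = 19! / (5! * 14!) = 11628.

11628


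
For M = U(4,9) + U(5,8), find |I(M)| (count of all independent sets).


For a direct sum, |I(M1+M2)| = |I(M1)| * |I(M2)|.
|I(U(4,9))| = sum C(9,k) for k=0..4 = 256.
|I(U(5,8))| = sum C(8,k) for k=0..5 = 219.
Total = 256 * 219 = 56064.

56064


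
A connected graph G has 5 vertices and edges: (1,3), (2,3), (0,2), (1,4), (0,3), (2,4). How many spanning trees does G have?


By Kirchhoff's matrix tree theorem, the number of spanning trees equals
the determinant of any cofactor of the Laplacian matrix L.
G has 5 vertices and 6 edges.
Computing the (4 x 4) cofactor determinant gives 11.

11


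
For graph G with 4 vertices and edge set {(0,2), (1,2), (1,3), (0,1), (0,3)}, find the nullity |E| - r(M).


Cycle rank (nullity) = |E| - r(M) = |E| - (|V| - c).
|E| = 5, |V| = 4, c = 1.
Nullity = 5 - (4 - 1) = 5 - 3 = 2.

2


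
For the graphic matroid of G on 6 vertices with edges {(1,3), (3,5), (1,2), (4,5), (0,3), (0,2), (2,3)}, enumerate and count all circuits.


A circuit in a graphic matroid = edge set of a simple cycle.
G has 6 vertices and 7 edges.
Enumerating all minimal edge subsets forming cycles...
Total circuits found: 3.

3


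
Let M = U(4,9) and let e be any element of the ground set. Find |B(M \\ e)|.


Deleting e from U(4,9) gives U(4,8) since n > r.
Bases of U(4,8) = (8 choose 4) = 70.

70


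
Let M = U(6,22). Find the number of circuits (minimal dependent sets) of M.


In U(6,22), circuits are the (7)-element subsets.
Any set of 7 elements is dependent, and removing any one element gives
an independent set of size 6, so it is a minimal dependent set.
Number of circuits = C(22,7) = 170544.

170544


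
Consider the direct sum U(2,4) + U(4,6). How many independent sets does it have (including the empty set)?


For a direct sum, |I(M1+M2)| = |I(M1)| * |I(M2)|.
|I(U(2,4))| = sum C(4,k) for k=0..2 = 11.
|I(U(4,6))| = sum C(6,k) for k=0..4 = 57.
Total = 11 * 57 = 627.

627


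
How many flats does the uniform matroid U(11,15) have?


Flats of U(11,15): every subset of size < 11 is a flat, plus E itself.
Count = (15 choose 0) + (15 choose 1) + (15 choose 2) + (15 choose 3) + (15 choose 4) + (15 choose 5) + (15 choose 6) + (15 choose 7) + (15 choose 8) + (15 choose 9) + (15 choose 10) + 1
     = 1 + 15 + 105 + 455 + 1365 + 3003 + 5005 + 6435 + 6435 + 5005 + 3003 + 1
     = 30828.

30828


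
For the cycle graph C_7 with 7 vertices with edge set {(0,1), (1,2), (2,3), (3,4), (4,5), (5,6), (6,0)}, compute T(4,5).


T(C_7; x,y) = x + x^2 + ... + x^(6) + y.
T(4,5) = 4^1 + 4^2 + 4^3 + 4^4 + 4^5 + 4^6 + 5
= 4 + 16 + 64 + 256 + 1024 + 4096 + 5
= 5465.

5465


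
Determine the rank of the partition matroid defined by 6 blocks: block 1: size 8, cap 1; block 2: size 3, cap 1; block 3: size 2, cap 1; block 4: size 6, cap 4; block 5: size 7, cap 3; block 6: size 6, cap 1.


Rank of a partition matroid = sum of min(|Si|, ci) for each block.
= min(8,1) + min(3,1) + min(2,1) + min(6,4) + min(7,3) + min(6,1)
= 1 + 1 + 1 + 4 + 3 + 1
= 11.

11


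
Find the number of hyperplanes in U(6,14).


Hyperplanes of U(6,14) are flats of rank 5.
In a uniform matroid, these are exactly the (5)-element subsets.
Count = C(14,5) = 14! / (5! * 9!) = 2002.

2002


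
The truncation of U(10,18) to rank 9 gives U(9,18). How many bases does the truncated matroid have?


Truncating U(10,18) to rank 9 gives U(9,18).
Bases of U(9,18) are all 9-element subsets of 18 elements.
Number of bases = (18 choose 9) = 48620.

48620


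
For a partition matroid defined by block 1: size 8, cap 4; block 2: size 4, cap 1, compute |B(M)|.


A basis picks exactly ci elements from block i.
Number of bases = product of C(|Si|, ci).
= C(8,4) * C(4,1)
= 70 * 4
= 280.

280


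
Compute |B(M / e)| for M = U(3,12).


Contracting e from U(3,12) gives U(2,11).
Bases of U(2,11) = (11 choose 2) = 55.

55


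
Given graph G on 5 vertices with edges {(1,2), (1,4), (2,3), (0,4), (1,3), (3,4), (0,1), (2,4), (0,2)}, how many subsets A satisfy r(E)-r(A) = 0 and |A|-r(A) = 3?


R(x,y) = sum over A in 2^E of x^(r(E)-r(A)) * y^(|A|-r(A)).
G has 5 vertices, 9 edges. r(E) = 4.
Enumerate all 2^9 = 512 subsets.
Count subsets with r(E)-r(A)=0 and |A|-r(A)=3: 36.

36


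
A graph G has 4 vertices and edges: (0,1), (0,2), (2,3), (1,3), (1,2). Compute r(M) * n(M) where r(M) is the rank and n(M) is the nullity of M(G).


r(M) = |V| - c = 4 - 1 = 3.
nullity = |E| - r(M) = 5 - 3 = 2.
Product = 3 * 2 = 6.

6


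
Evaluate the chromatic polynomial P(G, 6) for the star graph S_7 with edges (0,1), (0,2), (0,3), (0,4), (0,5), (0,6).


P(tree, k) = k * (k-1)^(6) for any tree on 7 vertices.
P(6) = 6 * 5^6 = 6 * 15625 = 93750.

93750


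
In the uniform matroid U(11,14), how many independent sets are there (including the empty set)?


Independent sets of U(11,14) are all subsets of size <= 11.
Count = (14 choose 0) + (14 choose 1) + (14 choose 2) + (14 choose 3) + (14 choose 4) + (14 choose 5) + (14 choose 6) + (14 choose 7) + (14 choose 8) + (14 choose 9) + (14 choose 10) + (14 choose 11)
     = 1 + 14 + 91 + 364 + 1001 + 2002 + 3003 + 3432 + 3003 + 2002 + 1001 + 364
     = 16278.

16278


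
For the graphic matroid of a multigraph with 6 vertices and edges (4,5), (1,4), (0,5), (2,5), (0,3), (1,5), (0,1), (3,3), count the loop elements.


In a graphic matroid, a loop is a self-loop edge (u,u) with rank 0.
Examining all 8 edges for self-loops...
Self-loops found: (3,3)
Number of loops = 1.

1


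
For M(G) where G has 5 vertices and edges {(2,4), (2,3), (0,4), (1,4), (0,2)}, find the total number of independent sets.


An independent set in a graphic matroid is an acyclic edge subset.
G has 5 vertices and 5 edges.
Enumerate all 2^5 = 32 subsets, checking for acyclicity.
Total independent sets = 28.

28


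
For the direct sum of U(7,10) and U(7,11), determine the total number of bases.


Bases of a direct sum M1 + M2: |B| = |B(M1)| * |B(M2)|.
|B(U(7,10))| = C(10,7) = 120.
|B(U(7,11))| = C(11,7) = 330.
Total bases = 120 * 330 = 39600.

39600


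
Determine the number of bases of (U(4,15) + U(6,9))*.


(M1+M2)* = M1* + M2*.
M1* = U(11,15), bases: C(15,11) = 1365.
M2* = U(3,9), bases: C(9,3) = 84.
|B(M*)| = 1365 * 84 = 114660.

114660


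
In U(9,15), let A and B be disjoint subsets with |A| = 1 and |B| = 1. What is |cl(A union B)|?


|A union B| = 1 + 1 = 2 (disjoint).
In U(9,15), cl(S) = S if |S| < 9, else cl(S) = E.
Since 2 < 9, cl(A union B) = A union B.
|cl(A union B)| = 2.

2


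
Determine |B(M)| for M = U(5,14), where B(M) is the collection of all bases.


Bases of U(5,14) are all 5-element subsets of the 14-element ground set.
Number of bases = C(14,5).
C(14,5) = 2002.

2002


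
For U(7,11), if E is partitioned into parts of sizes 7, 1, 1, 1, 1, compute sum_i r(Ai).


r(Ai) = min(|Ai|, 7) for each part.
Sum = min(7,7) + min(1,7) + min(1,7) + min(1,7) + min(1,7)
    = 7 + 1 + 1 + 1 + 1
    = 11.

11


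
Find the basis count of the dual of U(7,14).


The dual of U(r,n) is U(n-r, n) = U(7,14).
Bases of U(7,14) are all (7)-element subsets.
|B(M*)| = C(14,7) = 14! / (7! * 7!) = 3432.

3432


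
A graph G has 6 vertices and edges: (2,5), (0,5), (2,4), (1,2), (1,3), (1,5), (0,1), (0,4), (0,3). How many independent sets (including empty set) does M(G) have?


An independent set in a graphic matroid is an acyclic edge subset.
G has 6 vertices and 9 edges.
Enumerate all 2^9 = 512 subsets, checking for acyclicity.
Total independent sets = 292.

292


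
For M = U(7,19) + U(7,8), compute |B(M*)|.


(M1+M2)* = M1* + M2*.
M1* = U(12,19), bases: C(19,12) = 50388.
M2* = U(1,8), bases: C(8,1) = 8.
|B(M*)| = 50388 * 8 = 403104.

403104


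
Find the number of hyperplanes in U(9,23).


Hyperplanes of U(9,23) are flats of rank 8.
In a uniform matroid, these are exactly the (8)-element subsets.
Count = (23 choose 8) = 490314.

490314


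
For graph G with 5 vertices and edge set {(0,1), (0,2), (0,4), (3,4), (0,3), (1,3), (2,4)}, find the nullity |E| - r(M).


Cycle rank (nullity) = |E| - r(M) = |E| - (|V| - c).
|E| = 7, |V| = 5, c = 1.
Nullity = 7 - (5 - 1) = 7 - 4 = 3.

3


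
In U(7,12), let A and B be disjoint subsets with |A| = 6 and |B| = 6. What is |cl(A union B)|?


|A union B| = 6 + 6 = 12 (disjoint).
In U(7,12), cl(S) = S if |S| < 7, else cl(S) = E.
Since 12 >= 7, cl(A union B) = E.
|cl(A union B)| = 12.

12


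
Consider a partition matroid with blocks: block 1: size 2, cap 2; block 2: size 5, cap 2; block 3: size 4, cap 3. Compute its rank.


Rank of a partition matroid = sum of min(|Si|, ci) for each block.
= min(2,2) + min(5,2) + min(4,3)
= 2 + 2 + 3
= 7.

7


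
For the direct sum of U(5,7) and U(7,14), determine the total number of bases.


Bases of a direct sum M1 + M2: |B| = |B(M1)| * |B(M2)|.
|B(U(5,7))| = C(7,5) = 21.
|B(U(7,14))| = C(14,7) = 3432.
Total bases = 21 * 3432 = 72072.

72072


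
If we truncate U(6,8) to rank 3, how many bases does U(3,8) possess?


Truncating U(6,8) to rank 3 gives U(3,8).
Bases of U(3,8) are all 3-element subsets of 8 elements.
Number of bases = C(8,3) = (8 * 7 * 6) / (1 * 2 * 3) = 56.

56


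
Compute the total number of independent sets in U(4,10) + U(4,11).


For a direct sum, |I(M1+M2)| = |I(M1)| * |I(M2)|.
|I(U(4,10))| = sum C(10,k) for k=0..4 = 386.
|I(U(4,11))| = sum C(11,k) for k=0..4 = 562.
Total = 386 * 562 = 216932.

216932


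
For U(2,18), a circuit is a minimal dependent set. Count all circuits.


In U(2,18), circuits are the (3)-element subsets.
Any set of 3 elements is dependent, and removing any one element gives
an independent set of size 2, so it is a minimal dependent set.
Number of circuits = (18 choose 3) = 816.

816


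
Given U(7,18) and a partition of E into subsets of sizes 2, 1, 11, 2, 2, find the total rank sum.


r(Ai) = min(|Ai|, 7) for each part.
Sum = min(2,7) + min(1,7) + min(11,7) + min(2,7) + min(2,7)
    = 2 + 1 + 7 + 2 + 2
    = 14.

14


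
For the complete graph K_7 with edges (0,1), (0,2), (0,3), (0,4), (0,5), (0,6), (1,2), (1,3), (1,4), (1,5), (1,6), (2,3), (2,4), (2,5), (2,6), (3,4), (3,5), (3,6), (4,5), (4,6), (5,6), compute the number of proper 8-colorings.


P(K_7, k) = k(k-1)(k-2)...(k-6).
P(8) = (8) * (7) * (6) * (5) * (4) * (3) * (2) = 40320.

40320


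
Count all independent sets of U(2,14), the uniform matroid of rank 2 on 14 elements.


Independent sets of U(2,14) are all subsets of size <= 2.
Count = C(14,0) + C(14,1) + C(14,2)
     = 1 + 14 + 91
     = 106.

106


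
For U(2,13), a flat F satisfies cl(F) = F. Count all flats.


Flats of U(2,13): every subset of size < 2 is a flat, plus E itself.
Count = (13 choose 0) + (13 choose 1) + 1
     = 1 + 13 + 1
     = 15.

15


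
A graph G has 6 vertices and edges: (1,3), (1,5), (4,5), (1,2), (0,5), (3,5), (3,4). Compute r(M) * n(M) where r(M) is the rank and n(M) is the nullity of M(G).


r(M) = |V| - c = 6 - 1 = 5.
nullity = |E| - r(M) = 7 - 5 = 2.
Product = 5 * 2 = 10.

10


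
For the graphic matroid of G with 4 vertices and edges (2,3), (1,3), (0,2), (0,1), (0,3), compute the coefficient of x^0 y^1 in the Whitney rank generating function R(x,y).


R(x,y) = sum over A in 2^E of x^(r(E)-r(A)) * y^(|A|-r(A)).
G has 4 vertices, 5 edges. r(E) = 3.
Enumerate all 2^5 = 32 subsets.
Count subsets with r(E)-r(A)=0 and |A|-r(A)=1: 5.

5


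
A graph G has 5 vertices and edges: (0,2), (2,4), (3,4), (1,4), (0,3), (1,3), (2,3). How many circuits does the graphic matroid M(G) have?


A circuit in a graphic matroid = edge set of a simple cycle.
G has 5 vertices and 7 edges.
Enumerating all minimal edge subsets forming cycles...
Total circuits found: 6.

6


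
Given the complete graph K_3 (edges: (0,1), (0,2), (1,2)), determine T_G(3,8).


T(K_3; x,y) = x^2 + x + y.
T(3,8) = 9 + 3 + 8 = 20.

20


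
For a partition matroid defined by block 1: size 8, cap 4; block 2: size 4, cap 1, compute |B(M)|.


A basis picks exactly ci elements from block i.
Number of bases = product of C(|Si|, ci).
= C(8,4) * C(4,1)
= 70 * 4
= 280.

280


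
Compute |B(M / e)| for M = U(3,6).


Contracting e from U(3,6) gives U(2,5).
Bases of U(2,5) = C(5,2) = 5! / (2! * 3!) = 10.

10


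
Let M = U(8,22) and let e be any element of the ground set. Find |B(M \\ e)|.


Deleting e from U(8,22) gives U(8,21) since n > r.
Bases of U(8,21) = (21 choose 8) = 203490.

203490


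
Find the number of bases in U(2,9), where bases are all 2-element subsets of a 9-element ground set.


Bases of U(2,9) are all 2-element subsets of the 9-element ground set.
Number of bases = C(9,2).
C(9,2) = (9 * 8) / (1 * 2) = 36.

36


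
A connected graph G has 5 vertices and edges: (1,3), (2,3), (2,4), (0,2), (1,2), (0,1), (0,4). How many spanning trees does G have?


By Kirchhoff's matrix tree theorem, the number of spanning trees equals
the determinant of any cofactor of the Laplacian matrix L.
G has 5 vertices and 7 edges.
Computing the (4 x 4) cofactor determinant gives 21.

21


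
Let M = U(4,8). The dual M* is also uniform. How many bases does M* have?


The dual of U(r,n) is U(n-r, n) = U(4,8).
Bases of U(4,8) are all (4)-element subsets.
|B(M*)| = C(8,4) = 8! / (4! * 4!) = 70.

70


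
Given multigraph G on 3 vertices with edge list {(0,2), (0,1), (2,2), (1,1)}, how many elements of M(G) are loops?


In a graphic matroid, a loop is a self-loop edge (u,u) with rank 0.
Examining all 4 edges for self-loops...
Self-loops found: (2,2), (1,1)
Number of loops = 2.

2


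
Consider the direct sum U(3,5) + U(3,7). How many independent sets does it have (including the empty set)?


For a direct sum, |I(M1+M2)| = |I(M1)| * |I(M2)|.
|I(U(3,5))| = sum C(5,k) for k=0..3 = 26.
|I(U(3,7))| = sum C(7,k) for k=0..3 = 64.
Total = 26 * 64 = 1664.

1664


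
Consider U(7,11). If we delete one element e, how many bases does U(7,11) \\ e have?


Deleting e from U(7,11) gives U(7,10) since n > r.
Bases of U(7,10) = (10 choose 7) = 120.

120


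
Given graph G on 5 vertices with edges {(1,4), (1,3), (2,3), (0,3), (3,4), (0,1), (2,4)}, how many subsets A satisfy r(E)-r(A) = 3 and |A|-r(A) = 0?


R(x,y) = sum over A in 2^E of x^(r(E)-r(A)) * y^(|A|-r(A)).
G has 5 vertices, 7 edges. r(E) = 4.
Enumerate all 2^7 = 128 subsets.
Count subsets with r(E)-r(A)=3 and |A|-r(A)=0: 7.

7


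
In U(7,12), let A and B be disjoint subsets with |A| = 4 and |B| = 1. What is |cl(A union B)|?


|A union B| = 4 + 1 = 5 (disjoint).
In U(7,12), cl(S) = S if |S| < 7, else cl(S) = E.
Since 5 < 7, cl(A union B) = A union B.
|cl(A union B)| = 5.

5


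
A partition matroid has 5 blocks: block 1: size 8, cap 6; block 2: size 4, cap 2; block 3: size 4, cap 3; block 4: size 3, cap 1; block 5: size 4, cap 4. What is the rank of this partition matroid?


Rank of a partition matroid = sum of min(|Si|, ci) for each block.
= min(8,6) + min(4,2) + min(4,3) + min(3,1) + min(4,4)
= 6 + 2 + 3 + 1 + 4
= 16.

16


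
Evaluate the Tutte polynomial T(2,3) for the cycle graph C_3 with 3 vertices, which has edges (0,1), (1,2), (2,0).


T(C_3; x,y) = x + x^2 + ... + x^(2) + y.
T(2,3) = 2^1 + 2^2 + 3
= 2 + 4 + 3
= 9.

9


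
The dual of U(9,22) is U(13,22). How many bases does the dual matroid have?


The dual of U(r,n) is U(n-r, n) = U(13,22).
Bases of U(13,22) are all (13)-element subsets.
|B(M*)| = C(22,13) = 22! / (13! * 9!) = 497420.

497420


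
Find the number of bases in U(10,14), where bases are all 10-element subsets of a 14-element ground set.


Bases of U(10,14) are all 10-element subsets of the 14-element ground set.
Number of bases = C(14,10).
C(14,10) = 1001.

1001


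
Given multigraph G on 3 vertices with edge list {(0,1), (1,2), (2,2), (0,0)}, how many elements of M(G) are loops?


In a graphic matroid, a loop is a self-loop edge (u,u) with rank 0.
Examining all 4 edges for self-loops...
Self-loops found: (2,2), (0,0)
Number of loops = 2.

2


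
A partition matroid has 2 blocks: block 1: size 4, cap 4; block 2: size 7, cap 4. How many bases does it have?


A basis picks exactly ci elements from block i.
Number of bases = product of C(|Si|, ci).
= C(4,4) * C(7,4)
= 1 * 35
= 35.

35


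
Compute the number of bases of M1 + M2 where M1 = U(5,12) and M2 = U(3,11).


Bases of a direct sum M1 + M2: |B| = |B(M1)| * |B(M2)|.
|B(U(5,12))| = C(12,5) = 792.
|B(U(3,11))| = C(11,3) = 165.
Total bases = 792 * 165 = 130680.

130680


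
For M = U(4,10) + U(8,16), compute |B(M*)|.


(M1+M2)* = M1* + M2*.
M1* = U(6,10), bases: C(10,6) = 210.
M2* = U(8,16), bases: C(16,8) = 12870.
|B(M*)| = 210 * 12870 = 2702700.

2702700


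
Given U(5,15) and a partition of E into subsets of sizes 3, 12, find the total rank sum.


r(Ai) = min(|Ai|, 5) for each part.
Sum = min(3,5) + min(12,5)
    = 3 + 5
    = 8.

8


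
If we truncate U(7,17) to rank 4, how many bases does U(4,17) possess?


Truncating U(7,17) to rank 4 gives U(4,17).
Bases of U(4,17) are all 4-element subsets of 17 elements.
Number of bases = C(17,4) = 17! / (4! * 13!) = 2380.

2380


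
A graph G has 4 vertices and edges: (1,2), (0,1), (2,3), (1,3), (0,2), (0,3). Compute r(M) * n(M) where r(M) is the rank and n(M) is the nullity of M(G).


r(M) = |V| - c = 4 - 1 = 3.
nullity = |E| - r(M) = 6 - 3 = 3.
Product = 3 * 3 = 9.

9


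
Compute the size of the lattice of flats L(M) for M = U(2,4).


Flats of U(2,4): every subset of size < 2 is a flat, plus E itself.
Count = C(4,0) + C(4,1) + 1
     = 1 + 4 + 1
     = 6.

6


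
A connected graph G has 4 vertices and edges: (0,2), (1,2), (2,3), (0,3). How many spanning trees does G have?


By Kirchhoff's matrix tree theorem, the number of spanning trees equals
the determinant of any cofactor of the Laplacian matrix L.
G has 4 vertices and 4 edges.
Computing the (3 x 3) cofactor determinant gives 3.

3


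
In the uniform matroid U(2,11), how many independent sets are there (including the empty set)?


Independent sets of U(2,11) are all subsets of size <= 2.
Count = (11 choose 0) + (11 choose 1) + (11 choose 2)
     = 1 + 11 + 55
     = 67.

67


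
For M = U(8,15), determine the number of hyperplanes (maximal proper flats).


Hyperplanes of U(8,15) are flats of rank 7.
In a uniform matroid, these are exactly the (7)-element subsets.
Count = C(15,7) = 6435.

6435


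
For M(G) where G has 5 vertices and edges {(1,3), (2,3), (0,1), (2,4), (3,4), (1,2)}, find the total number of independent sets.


An independent set in a graphic matroid is an acyclic edge subset.
G has 5 vertices and 6 edges.
Enumerate all 2^6 = 64 subsets, checking for acyclicity.
Total independent sets = 48.

48


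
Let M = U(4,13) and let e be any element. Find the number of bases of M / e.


Contracting e from U(4,13) gives U(3,12).
Bases of U(3,12) = C(12,3) = 12! / (3! * 9!) = 220.

220


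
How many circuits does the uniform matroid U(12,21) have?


In U(12,21), circuits are the (13)-element subsets.
Any set of 13 elements is dependent, and removing any one element gives
an independent set of size 12, so it is a minimal dependent set.
Number of circuits = C(21,13) = 203490.

203490


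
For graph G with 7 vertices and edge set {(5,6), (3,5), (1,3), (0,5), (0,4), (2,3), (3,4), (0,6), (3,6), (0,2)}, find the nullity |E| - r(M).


Cycle rank (nullity) = |E| - r(M) = |E| - (|V| - c).
|E| = 10, |V| = 7, c = 1.
Nullity = 10 - (7 - 1) = 10 - 6 = 4.

4


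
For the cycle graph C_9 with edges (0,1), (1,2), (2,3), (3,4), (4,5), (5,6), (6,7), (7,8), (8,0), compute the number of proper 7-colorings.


P(C_9, k) = (k-1)^9 + (-1)^9*(k-1).
P(7) = (6)^9 - 6
= 10077696 - 6 = 10077690.

10077690


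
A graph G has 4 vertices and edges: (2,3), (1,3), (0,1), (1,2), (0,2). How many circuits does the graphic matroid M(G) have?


A circuit in a graphic matroid = edge set of a simple cycle.
G has 4 vertices and 5 edges.
Enumerating all minimal edge subsets forming cycles...
Total circuits found: 3.

3


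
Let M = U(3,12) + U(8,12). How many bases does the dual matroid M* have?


(M1+M2)* = M1* + M2*.
M1* = U(9,12), bases: C(12,9) = 220.
M2* = U(4,12), bases: C(12,4) = 495.
|B(M*)| = 220 * 495 = 108900.

108900


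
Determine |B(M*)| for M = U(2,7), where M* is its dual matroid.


The dual of U(r,n) is U(n-r, n) = U(5,7).
Bases of U(5,7) are all (5)-element subsets.
|B(M*)| = C(7,5) = 7! / (5! * 2!) = 21.

21


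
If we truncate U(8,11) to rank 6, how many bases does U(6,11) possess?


Truncating U(8,11) to rank 6 gives U(6,11).
Bases of U(6,11) are all 6-element subsets of 11 elements.
Number of bases = C(11,6) = 11! / (6! * 5!) = 462.

462


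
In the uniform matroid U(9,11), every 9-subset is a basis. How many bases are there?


Bases of U(9,11) are all 9-element subsets of the 11-element ground set.
Number of bases = C(11,9).
C(11,9) = 55.

55


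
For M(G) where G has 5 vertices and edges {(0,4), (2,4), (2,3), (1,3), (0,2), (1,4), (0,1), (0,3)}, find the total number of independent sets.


An independent set in a graphic matroid is an acyclic edge subset.
G has 5 vertices and 8 edges.
Enumerate all 2^8 = 256 subsets, checking for acyclicity.
Total independent sets = 134.

134


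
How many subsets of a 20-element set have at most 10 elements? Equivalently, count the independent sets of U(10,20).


Independent sets of U(10,20) are all subsets of size <= 10.
Count = (20 choose 0) + (20 choose 1) + (20 choose 2) + (20 choose 3) + (20 choose 4) + (20 choose 5) + (20 choose 6) + (20 choose 7) + (20 choose 8) + (20 choose 9) + (20 choose 10)
     = 1 + 20 + 190 + 1140 + 4845 + 15504 + 38760 + 77520 + 125970 + 167960 + 184756
     = 616666.

616666


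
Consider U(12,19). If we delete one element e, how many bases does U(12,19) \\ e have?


Deleting e from U(12,19) gives U(12,18) since n > r.
Bases of U(12,18) = C(18,12) = 18564.

18564


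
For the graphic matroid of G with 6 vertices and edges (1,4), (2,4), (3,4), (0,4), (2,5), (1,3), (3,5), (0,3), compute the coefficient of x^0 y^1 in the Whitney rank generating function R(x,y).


R(x,y) = sum over A in 2^E of x^(r(E)-r(A)) * y^(|A|-r(A)).
G has 6 vertices, 8 edges. r(E) = 5.
Enumerate all 2^8 = 256 subsets.
Count subsets with r(E)-r(A)=0 and |A|-r(A)=1: 23.

23


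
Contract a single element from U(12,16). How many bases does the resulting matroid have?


Contracting e from U(12,16) gives U(11,15).
Bases of U(11,15) = C(15,11) = 1365.

1365


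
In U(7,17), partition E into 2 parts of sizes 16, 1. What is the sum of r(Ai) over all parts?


r(Ai) = min(|Ai|, 7) for each part.
Sum = min(16,7) + min(1,7)
    = 7 + 1
    = 8.

8


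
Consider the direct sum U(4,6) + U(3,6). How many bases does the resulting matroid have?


Bases of a direct sum M1 + M2: |B| = |B(M1)| * |B(M2)|.
|B(U(4,6))| = C(6,4) = 15.
|B(U(3,6))| = C(6,3) = 20.
Total bases = 15 * 20 = 300.

300


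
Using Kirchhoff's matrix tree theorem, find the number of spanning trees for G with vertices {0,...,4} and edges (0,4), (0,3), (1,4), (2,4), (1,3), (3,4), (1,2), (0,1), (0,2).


By Kirchhoff's matrix tree theorem, the number of spanning trees equals
the determinant of any cofactor of the Laplacian matrix L.
G has 5 vertices and 9 edges.
Computing the (4 x 4) cofactor determinant gives 75.

75


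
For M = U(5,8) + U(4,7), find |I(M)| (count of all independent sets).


For a direct sum, |I(M1+M2)| = |I(M1)| * |I(M2)|.
|I(U(5,8))| = sum C(8,k) for k=0..5 = 219.
|I(U(4,7))| = sum C(7,k) for k=0..4 = 99.
Total = 219 * 99 = 21681.

21681


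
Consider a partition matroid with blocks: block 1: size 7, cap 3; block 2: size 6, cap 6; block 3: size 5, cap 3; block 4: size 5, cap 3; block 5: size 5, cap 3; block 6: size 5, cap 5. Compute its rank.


Rank of a partition matroid = sum of min(|Si|, ci) for each block.
= min(7,3) + min(6,6) + min(5,3) + min(5,3) + min(5,3) + min(5,5)
= 3 + 6 + 3 + 3 + 3 + 5
= 23.

23


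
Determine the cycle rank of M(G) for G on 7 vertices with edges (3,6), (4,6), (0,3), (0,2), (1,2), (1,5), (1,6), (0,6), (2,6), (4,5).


Cycle rank (nullity) = |E| - r(M) = |E| - (|V| - c).
|E| = 10, |V| = 7, c = 1.
Nullity = 10 - (7 - 1) = 10 - 6 = 4.

4


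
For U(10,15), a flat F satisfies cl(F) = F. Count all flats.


Flats of U(10,15): every subset of size < 10 is a flat, plus E itself.
Count = C(15,0) + C(15,1) + C(15,2) + C(15,3) + C(15,4) + C(15,5) + C(15,6) + C(15,7) + C(15,8) + C(15,9) + 1
     = 1 + 15 + 105 + 455 + 1365 + 3003 + 5005 + 6435 + 6435 + 5005 + 1
     = 27825.

27825


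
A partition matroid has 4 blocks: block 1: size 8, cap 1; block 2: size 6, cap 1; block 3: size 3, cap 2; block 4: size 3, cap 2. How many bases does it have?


A basis picks exactly ci elements from block i.
Number of bases = product of C(|Si|, ci).
= C(8,1) * C(6,1) * C(3,2) * C(3,2)
= 8 * 6 * 3 * 3
= 432.

432


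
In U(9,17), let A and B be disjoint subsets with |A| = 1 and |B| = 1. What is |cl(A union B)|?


|A union B| = 1 + 1 = 2 (disjoint).
In U(9,17), cl(S) = S if |S| < 9, else cl(S) = E.
Since 2 < 9, cl(A union B) = A union B.
|cl(A union B)| = 2.

2


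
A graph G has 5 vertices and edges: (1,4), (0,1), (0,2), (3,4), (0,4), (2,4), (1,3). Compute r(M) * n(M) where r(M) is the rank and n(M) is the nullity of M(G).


r(M) = |V| - c = 5 - 1 = 4.
nullity = |E| - r(M) = 7 - 4 = 3.
Product = 4 * 3 = 12.

12


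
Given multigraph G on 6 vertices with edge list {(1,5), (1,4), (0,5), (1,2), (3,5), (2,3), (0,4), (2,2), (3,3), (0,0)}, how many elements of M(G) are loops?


In a graphic matroid, a loop is a self-loop edge (u,u) with rank 0.
Examining all 10 edges for self-loops...
Self-loops found: (2,2), (3,3), (0,0)
Number of loops = 3.

3


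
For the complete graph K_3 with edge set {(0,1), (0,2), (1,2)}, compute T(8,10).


T(K_3; x,y) = x^2 + x + y.
T(8,10) = 64 + 8 + 10 = 82.

82


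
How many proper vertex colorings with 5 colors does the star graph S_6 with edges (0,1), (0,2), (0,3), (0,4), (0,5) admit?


P(tree, k) = k * (k-1)^(5) for any tree on 6 vertices.
P(5) = 5 * 4^5 = 5 * 1024 = 5120.

5120


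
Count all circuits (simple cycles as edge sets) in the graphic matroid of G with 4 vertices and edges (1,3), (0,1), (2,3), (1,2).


A circuit in a graphic matroid = edge set of a simple cycle.
G has 4 vertices and 4 edges.
Enumerating all minimal edge subsets forming cycles...
Total circuits found: 1.

1


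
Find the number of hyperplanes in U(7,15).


Hyperplanes of U(7,15) are flats of rank 6.
In a uniform matroid, these are exactly the (6)-element subsets.
Count = C(15,6) = 15! / (6! * 9!) = 5005.

5005


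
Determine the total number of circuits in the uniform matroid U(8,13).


In U(8,13), circuits are the (9)-element subsets.
Any set of 9 elements is dependent, and removing any one element gives
an independent set of size 8, so it is a minimal dependent set.
Number of circuits = (13 choose 9) = 715.

715


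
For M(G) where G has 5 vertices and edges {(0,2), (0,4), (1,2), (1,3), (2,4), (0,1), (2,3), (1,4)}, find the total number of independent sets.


An independent set in a graphic matroid is an acyclic edge subset.
G has 5 vertices and 8 edges.
Enumerate all 2^8 = 256 subsets, checking for acyclicity.
Total independent sets = 128.

128


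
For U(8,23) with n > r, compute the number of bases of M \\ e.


Deleting e from U(8,23) gives U(8,22) since n > r.
Bases of U(8,22) = C(22,8) = 319770.

319770


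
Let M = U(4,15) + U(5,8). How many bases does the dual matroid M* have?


(M1+M2)* = M1* + M2*.
M1* = U(11,15), bases: C(15,11) = 1365.
M2* = U(3,8), bases: C(8,3) = 56.
|B(M*)| = 1365 * 56 = 76440.

76440


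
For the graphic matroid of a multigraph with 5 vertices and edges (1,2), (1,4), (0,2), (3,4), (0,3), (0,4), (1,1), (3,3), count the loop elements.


In a graphic matroid, a loop is a self-loop edge (u,u) with rank 0.
Examining all 8 edges for self-loops...
Self-loops found: (1,1), (3,3)
Number of loops = 2.

2


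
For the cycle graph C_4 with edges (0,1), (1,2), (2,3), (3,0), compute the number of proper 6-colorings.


P(C_4, k) = (k-1)^4 + (-1)^4*(k-1).
P(6) = (5)^4 + 5
= 625 + 5 = 630.

630


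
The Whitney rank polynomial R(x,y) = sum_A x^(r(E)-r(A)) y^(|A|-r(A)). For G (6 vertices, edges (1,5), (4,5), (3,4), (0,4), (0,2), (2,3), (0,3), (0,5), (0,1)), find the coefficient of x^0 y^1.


R(x,y) = sum over A in 2^E of x^(r(E)-r(A)) * y^(|A|-r(A)).
G has 6 vertices, 9 edges. r(E) = 5.
Enumerate all 2^9 = 512 subsets.
Count subsets with r(E)-r(A)=0 and |A|-r(A)=1: 65.

65


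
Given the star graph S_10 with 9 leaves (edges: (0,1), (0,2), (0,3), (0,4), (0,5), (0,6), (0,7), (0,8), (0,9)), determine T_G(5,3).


A star on 10 vertices is a tree with 9 edges.
T(x,y) = x^(9) for any tree.
T(5,3) = 5^9 = 1953125.

1953125


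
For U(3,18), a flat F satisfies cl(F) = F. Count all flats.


Flats of U(3,18): every subset of size < 3 is a flat, plus E itself.
Count = C(18,0) + C(18,1) + C(18,2) + 1
     = 1 + 18 + 153 + 1
     = 173.

173


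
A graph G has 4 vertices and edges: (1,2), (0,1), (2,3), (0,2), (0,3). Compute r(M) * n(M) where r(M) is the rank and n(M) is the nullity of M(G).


r(M) = |V| - c = 4 - 1 = 3.
nullity = |E| - r(M) = 5 - 3 = 2.
Product = 3 * 2 = 6.

6


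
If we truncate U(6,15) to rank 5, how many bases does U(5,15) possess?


Truncating U(6,15) to rank 5 gives U(5,15).
Bases of U(5,15) are all 5-element subsets of 15 elements.
Number of bases = (15 choose 5) = 3003.

3003


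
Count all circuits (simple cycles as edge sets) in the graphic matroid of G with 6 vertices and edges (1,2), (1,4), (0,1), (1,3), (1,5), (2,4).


A circuit in a graphic matroid = edge set of a simple cycle.
G has 6 vertices and 6 edges.
Enumerating all minimal edge subsets forming cycles...
Total circuits found: 1.

1


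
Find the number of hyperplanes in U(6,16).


Hyperplanes of U(6,16) are flats of rank 5.
In a uniform matroid, these are exactly the (5)-element subsets.
Count = C(16,5) = 16! / (5! * 11!) = 4368.

4368


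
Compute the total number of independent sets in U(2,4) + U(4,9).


For a direct sum, |I(M1+M2)| = |I(M1)| * |I(M2)|.
|I(U(2,4))| = sum C(4,k) for k=0..2 = 11.
|I(U(4,9))| = sum C(9,k) for k=0..4 = 256.
Total = 11 * 256 = 2816.

2816


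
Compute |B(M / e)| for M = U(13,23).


Contracting e from U(13,23) gives U(12,22).
Bases of U(12,22) = (22 choose 12) = 646646.

646646


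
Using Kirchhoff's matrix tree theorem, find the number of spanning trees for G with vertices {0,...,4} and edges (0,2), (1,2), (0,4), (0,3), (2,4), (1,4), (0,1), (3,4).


By Kirchhoff's matrix tree theorem, the number of spanning trees equals
the determinant of any cofactor of the Laplacian matrix L.
G has 5 vertices and 8 edges.
Computing the (4 x 4) cofactor determinant gives 40.

40


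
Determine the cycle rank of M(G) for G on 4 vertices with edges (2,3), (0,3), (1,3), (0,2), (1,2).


Cycle rank (nullity) = |E| - r(M) = |E| - (|V| - c).
|E| = 5, |V| = 4, c = 1.
Nullity = 5 - (4 - 1) = 5 - 3 = 2.

2


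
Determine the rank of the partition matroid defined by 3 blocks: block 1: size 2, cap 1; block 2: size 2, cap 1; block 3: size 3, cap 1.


Rank of a partition matroid = sum of min(|Si|, ci) for each block.
= min(2,1) + min(2,1) + min(3,1)
= 1 + 1 + 1
= 3.

3


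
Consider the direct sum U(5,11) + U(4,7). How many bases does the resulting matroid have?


Bases of a direct sum M1 + M2: |B| = |B(M1)| * |B(M2)|.
|B(U(5,11))| = C(11,5) = 462.
|B(U(4,7))| = C(7,4) = 35.
Total bases = 462 * 35 = 16170.

16170


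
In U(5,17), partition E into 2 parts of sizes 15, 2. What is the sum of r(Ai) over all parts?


r(Ai) = min(|Ai|, 5) for each part.
Sum = min(15,5) + min(2,5)
    = 5 + 2
    = 7.

7


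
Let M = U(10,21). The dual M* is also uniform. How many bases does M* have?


The dual of U(r,n) is U(n-r, n) = U(11,21).
Bases of U(11,21) are all (11)-element subsets.
|B(M*)| = C(21,11) = 21! / (11! * 10!) = 352716.

352716


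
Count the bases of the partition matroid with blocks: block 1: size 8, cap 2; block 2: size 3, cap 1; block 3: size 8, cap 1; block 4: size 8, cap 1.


A basis picks exactly ci elements from block i.
Number of bases = product of C(|Si|, ci).
= C(8,2) * C(3,1) * C(8,1) * C(8,1)
= 28 * 3 * 8 * 8
= 5376.

5376


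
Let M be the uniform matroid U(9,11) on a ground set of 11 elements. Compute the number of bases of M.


Bases of U(9,11) are all 9-element subsets of the 11-element ground set.
Number of bases = C(11,9).
C(11,9) = 55.

55


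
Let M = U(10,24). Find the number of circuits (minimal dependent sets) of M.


In U(10,24), circuits are the (11)-element subsets.
Any set of 11 elements is dependent, and removing any one element gives
an independent set of size 10, so it is a minimal dependent set.
Number of circuits = C(24,11) = 24! / (11! * 13!) = 2496144.

2496144


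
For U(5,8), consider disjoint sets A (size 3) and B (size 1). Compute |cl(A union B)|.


|A union B| = 3 + 1 = 4 (disjoint).
In U(5,8), cl(S) = S if |S| < 5, else cl(S) = E.
Since 4 < 5, cl(A union B) = A union B.
|cl(A union B)| = 4.

4


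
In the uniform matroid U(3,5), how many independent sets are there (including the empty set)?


Independent sets of U(3,5) are all subsets of size <= 3.
Count = (5 choose 0) + (5 choose 1) + (5 choose 2) + (5 choose 3)
     = 1 + 5 + 10 + 10
     = 26.

26


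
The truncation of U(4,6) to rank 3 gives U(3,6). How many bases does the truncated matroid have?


Truncating U(4,6) to rank 3 gives U(3,6).
Bases of U(3,6) are all 3-element subsets of 6 elements.
Number of bases = C(6,3) = 6! / (3! * 3!) = 20.

20


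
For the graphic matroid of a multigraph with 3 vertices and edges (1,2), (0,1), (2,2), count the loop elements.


In a graphic matroid, a loop is a self-loop edge (u,u) with rank 0.
Examining all 3 edges for self-loops...
Self-loops found: (2,2)
Number of loops = 1.

1


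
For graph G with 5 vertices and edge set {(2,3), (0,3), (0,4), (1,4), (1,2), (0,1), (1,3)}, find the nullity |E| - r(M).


Cycle rank (nullity) = |E| - r(M) = |E| - (|V| - c).
|E| = 7, |V| = 5, c = 1.
Nullity = 7 - (5 - 1) = 7 - 4 = 3.

3


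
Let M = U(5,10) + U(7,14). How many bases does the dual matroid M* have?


(M1+M2)* = M1* + M2*.
M1* = U(5,10), bases: C(10,5) = 252.
M2* = U(7,14), bases: C(14,7) = 3432.
|B(M*)| = 252 * 3432 = 864864.

864864


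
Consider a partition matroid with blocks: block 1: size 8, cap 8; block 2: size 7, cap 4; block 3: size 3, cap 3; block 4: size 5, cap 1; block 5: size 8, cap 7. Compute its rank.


Rank of a partition matroid = sum of min(|Si|, ci) for each block.
= min(8,8) + min(7,4) + min(3,3) + min(5,1) + min(8,7)
= 8 + 4 + 3 + 1 + 7
= 23.

23


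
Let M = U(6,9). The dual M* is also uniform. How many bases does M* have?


The dual of U(r,n) is U(n-r, n) = U(3,9).
Bases of U(3,9) are all (3)-element subsets.
|B(M*)| = (9 choose 3) = 84.

84


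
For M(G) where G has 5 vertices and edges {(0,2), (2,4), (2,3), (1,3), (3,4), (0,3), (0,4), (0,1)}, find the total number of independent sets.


An independent set in a graphic matroid is an acyclic edge subset.
G has 5 vertices and 8 edges.
Enumerate all 2^8 = 256 subsets, checking for acyclicity.
Total independent sets = 128.

128


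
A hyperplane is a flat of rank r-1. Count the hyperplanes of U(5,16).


Hyperplanes of U(5,16) are flats of rank 4.
In a uniform matroid, these are exactly the (4)-element subsets.
Count = (16 choose 4) = 1820.

1820


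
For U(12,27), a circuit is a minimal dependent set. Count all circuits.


In U(12,27), circuits are the (13)-element subsets.
Any set of 13 elements is dependent, and removing any one element gives
an independent set of size 12, so it is a minimal dependent set.
Number of circuits = C(27,13) = 27! / (13! * 14!) = 20058300.

20058300


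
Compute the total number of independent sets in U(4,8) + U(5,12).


For a direct sum, |I(M1+M2)| = |I(M1)| * |I(M2)|.
|I(U(4,8))| = sum C(8,k) for k=0..4 = 163.
|I(U(5,12))| = sum C(12,k) for k=0..5 = 1586.
Total = 163 * 1586 = 258518.

258518


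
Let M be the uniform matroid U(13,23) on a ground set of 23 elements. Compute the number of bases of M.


Bases of U(13,23) are all 13-element subsets of the 23-element ground set.
Number of bases = C(23,13).
C(23,13) = 1144066.

1144066


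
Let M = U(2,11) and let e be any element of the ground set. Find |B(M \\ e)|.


Deleting e from U(2,11) gives U(2,10) since n > r.
Bases of U(2,10) = C(10,2) = (10 * 9) / (1 * 2) = 45.

45


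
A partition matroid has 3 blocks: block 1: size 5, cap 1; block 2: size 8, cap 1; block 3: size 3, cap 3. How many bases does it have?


A basis picks exactly ci elements from block i.
Number of bases = product of C(|Si|, ci).
= C(5,1) * C(8,1) * C(3,3)
= 5 * 8 * 1
= 40.

40


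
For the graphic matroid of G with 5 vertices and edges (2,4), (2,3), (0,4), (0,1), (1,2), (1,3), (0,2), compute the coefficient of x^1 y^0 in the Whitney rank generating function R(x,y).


R(x,y) = sum over A in 2^E of x^(r(E)-r(A)) * y^(|A|-r(A)).
G has 5 vertices, 7 edges. r(E) = 4.
Enumerate all 2^7 = 128 subsets.
Count subsets with r(E)-r(A)=1 and |A|-r(A)=0: 32.

32


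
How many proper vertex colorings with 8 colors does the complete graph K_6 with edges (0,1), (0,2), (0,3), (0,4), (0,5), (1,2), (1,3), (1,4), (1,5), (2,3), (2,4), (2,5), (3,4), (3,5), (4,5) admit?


P(K_6, k) = k(k-1)(k-2)...(k-5).
P(8) = (8) * (7) * (6) * (5) * (4) * (3) = 20160.

20160


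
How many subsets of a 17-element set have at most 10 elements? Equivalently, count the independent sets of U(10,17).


Independent sets of U(10,17) are all subsets of size <= 10.
Count = C(17,0) + C(17,1) + C(17,2) + C(17,3) + C(17,4) + C(17,5) + C(17,6) + C(17,7) + C(17,8) + C(17,9) + C(17,10)
     = 1 + 17 + 136 + 680 + 2380 + 6188 + 12376 + 19448 + 24310 + 24310 + 19448
     = 109294.

109294


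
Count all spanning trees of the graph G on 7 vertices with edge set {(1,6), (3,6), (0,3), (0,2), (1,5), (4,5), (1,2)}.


By Kirchhoff's matrix tree theorem, the number of spanning trees equals
the determinant of any cofactor of the Laplacian matrix L.
G has 7 vertices and 7 edges.
Computing the (6 x 6) cofactor determinant gives 5.

5
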